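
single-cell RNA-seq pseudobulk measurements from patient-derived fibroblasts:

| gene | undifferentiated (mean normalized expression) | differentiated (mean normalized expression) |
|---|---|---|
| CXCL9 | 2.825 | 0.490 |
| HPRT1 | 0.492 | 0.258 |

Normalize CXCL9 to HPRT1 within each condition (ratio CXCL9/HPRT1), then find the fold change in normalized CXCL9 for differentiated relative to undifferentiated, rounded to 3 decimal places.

0.331

CXCL9/HPRT1 (undifferentiated) = 2.825 / 0.492 = 5.7419
CXCL9/HPRT1 (differentiated) = 0.490 / 0.258 = 1.8992
Fold change = 1.8992 / 5.7419 = 0.3308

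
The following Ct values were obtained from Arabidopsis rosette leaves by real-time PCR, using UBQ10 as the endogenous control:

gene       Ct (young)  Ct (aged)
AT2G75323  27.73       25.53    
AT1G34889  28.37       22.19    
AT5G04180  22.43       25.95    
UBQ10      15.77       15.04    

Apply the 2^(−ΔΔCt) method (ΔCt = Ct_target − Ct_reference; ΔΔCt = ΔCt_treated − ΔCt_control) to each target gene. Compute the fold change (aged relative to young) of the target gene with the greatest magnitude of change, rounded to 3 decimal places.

AT2G75323: ΔΔCt = (25.53−15.04) − (27.73−15.77) = 10.49 − 11.96 = -1.47; fold change = 2^1.47 = 2.770
AT1G34889: ΔΔCt = (22.19−15.04) − (28.37−15.77) = 7.15 − 12.60 = -5.45; fold change = 2^5.45 = 43.713
AT5G04180: ΔΔCt = (25.95−15.04) − (22.43−15.77) = 10.91 − 6.66 = 4.25; fold change = 2^-4.25 = 0.053
AT1G34889 has the largest |ΔΔCt| = 5.45.

43.713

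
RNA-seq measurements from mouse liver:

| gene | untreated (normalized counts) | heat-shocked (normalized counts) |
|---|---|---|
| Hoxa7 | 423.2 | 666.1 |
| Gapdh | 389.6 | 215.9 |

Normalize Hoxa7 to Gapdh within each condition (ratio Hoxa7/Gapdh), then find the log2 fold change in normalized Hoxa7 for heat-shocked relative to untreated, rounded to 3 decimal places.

1.506

Hoxa7/Gapdh (untreated) = 423.2 / 389.6 = 1.0862
Hoxa7/Gapdh (heat-shocked) = 666.1 / 215.9 = 3.0852
Fold change = 3.0852 / 1.0862 = 2.8403
log2(2.8403) = 1.5060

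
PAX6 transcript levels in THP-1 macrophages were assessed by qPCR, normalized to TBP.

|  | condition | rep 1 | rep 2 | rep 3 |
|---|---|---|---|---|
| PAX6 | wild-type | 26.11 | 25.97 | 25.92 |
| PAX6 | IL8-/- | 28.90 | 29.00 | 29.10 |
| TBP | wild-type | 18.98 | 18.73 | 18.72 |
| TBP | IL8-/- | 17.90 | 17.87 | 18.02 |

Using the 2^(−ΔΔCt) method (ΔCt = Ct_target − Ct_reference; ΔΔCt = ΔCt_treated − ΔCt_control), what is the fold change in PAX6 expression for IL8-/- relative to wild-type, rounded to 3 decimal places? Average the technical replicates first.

Mean Ct: PAX6 wild-type 26.000; PAX6 IL8-/- 29.000; TBP wild-type 18.810; TBP IL8-/- 17.930
ΔCt(wild-type) = 26.000 − 18.810 = 7.190
ΔCt(IL8-/-) = 29.000 − 17.930 = 11.070
ΔΔCt = 11.070 − 7.190 = 3.880
Fold change = 2^(−3.880) = 0.0679

0.068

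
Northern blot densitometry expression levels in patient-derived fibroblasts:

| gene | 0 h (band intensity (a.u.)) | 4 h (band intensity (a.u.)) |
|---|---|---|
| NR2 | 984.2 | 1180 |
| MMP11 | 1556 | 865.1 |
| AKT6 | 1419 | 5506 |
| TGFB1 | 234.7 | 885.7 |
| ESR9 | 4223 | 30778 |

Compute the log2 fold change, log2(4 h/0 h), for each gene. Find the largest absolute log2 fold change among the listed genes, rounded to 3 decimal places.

log2(1180/984.2) = 0.262  (NR2)
log2(865.1/1556) = -0.847  (MMP11)
log2(5506/1419) = 1.956  (AKT6)
log2(885.7/234.7) = 1.916  (TGFB1)
log2(30778/4223) = 2.866  (ESR9)
The largest magnitude belongs to ESR9.

2.866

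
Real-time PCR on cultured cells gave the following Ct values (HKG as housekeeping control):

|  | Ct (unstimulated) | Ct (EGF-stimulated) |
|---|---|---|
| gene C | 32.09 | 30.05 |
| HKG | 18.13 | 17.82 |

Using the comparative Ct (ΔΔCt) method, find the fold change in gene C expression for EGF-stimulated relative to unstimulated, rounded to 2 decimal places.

ΔCt(unstimulated) = 32.090 − 18.130 = 13.960
ΔCt(EGF-stimulated) = 30.050 − 17.820 = 12.230
ΔΔCt = 12.230 − 13.960 = -1.730
Fold change = 2^(−(-1.730)) = 2^1.730 = 3.317

3.32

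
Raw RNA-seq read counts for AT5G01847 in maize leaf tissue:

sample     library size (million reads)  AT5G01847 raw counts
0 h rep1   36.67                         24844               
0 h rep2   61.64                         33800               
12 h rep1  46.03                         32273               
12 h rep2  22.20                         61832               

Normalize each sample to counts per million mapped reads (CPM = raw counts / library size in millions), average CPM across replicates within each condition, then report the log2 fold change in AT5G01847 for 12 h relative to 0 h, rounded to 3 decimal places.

CPM(0 h rep1) = 24844 / 36.67 = 677.5020
CPM(0 h rep2) = 33800 / 61.64 = 548.3452
CPM(12 h rep1) = 32273 / 46.03 = 701.1297
CPM(12 h rep2) = 61832 / 22.20 = 2785.2252
mean CPM(0 h) = 612.9236; mean CPM(12 h) = 1743.1775
Fold change = 1743.1775 / 612.9236 = 2.84404
log2(2.84404) = 1.5079

1.508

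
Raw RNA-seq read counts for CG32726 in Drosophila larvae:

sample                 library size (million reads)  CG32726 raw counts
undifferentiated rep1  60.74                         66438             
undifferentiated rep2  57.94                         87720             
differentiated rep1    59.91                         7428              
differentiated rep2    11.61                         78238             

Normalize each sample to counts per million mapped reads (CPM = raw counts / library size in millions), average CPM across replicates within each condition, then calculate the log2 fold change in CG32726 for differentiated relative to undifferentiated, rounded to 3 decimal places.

1.396

CPM(undifferentiated rep1) = 66438 / 60.74 = 1093.8097
CPM(undifferentiated rep2) = 87720 / 57.94 = 1513.9800
CPM(differentiated rep1) = 7428 / 59.91 = 123.9860
CPM(differentiated rep2) = 78238 / 11.61 = 6738.8458
mean CPM(undifferentiated) = 1303.8948; mean CPM(differentiated) = 3431.4159
Fold change = 3431.4159 / 1303.8948 = 2.63167
log2(2.63167) = 1.3960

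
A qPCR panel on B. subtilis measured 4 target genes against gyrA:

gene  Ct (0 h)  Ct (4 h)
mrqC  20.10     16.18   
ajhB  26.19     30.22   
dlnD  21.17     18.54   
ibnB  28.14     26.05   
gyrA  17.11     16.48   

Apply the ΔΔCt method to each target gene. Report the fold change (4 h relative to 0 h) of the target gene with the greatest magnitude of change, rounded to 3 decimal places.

0.040

mrqC: ΔΔCt = (16.18−16.48) − (20.10−17.11) = -0.30 − 2.99 = -3.29; fold change = 2^3.29 = 9.781
ajhB: ΔΔCt = (30.22−16.48) − (26.19−17.11) = 13.74 − 9.08 = 4.66; fold change = 2^-4.66 = 0.040
dlnD: ΔΔCt = (18.54−16.48) − (21.17−17.11) = 2.06 − 4.06 = -2.00; fold change = 2^2.00 = 4.000
ibnB: ΔΔCt = (26.05−16.48) − (28.14−17.11) = 9.57 − 11.03 = -1.46; fold change = 2^1.46 = 2.751
ajhB has the largest |ΔΔCt| = 4.66.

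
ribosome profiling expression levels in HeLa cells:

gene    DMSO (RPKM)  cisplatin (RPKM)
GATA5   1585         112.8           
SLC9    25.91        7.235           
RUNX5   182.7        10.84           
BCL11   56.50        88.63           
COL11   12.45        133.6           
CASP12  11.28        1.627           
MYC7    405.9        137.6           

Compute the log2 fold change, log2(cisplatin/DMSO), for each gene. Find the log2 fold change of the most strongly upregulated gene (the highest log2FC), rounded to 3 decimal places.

3.424

log2(112.8/1585) = -3.813  (GATA5)
log2(7.235/25.91) = -1.840  (SLC9)
log2(10.84/182.7) = -4.075  (RUNX5)
log2(88.63/56.50) = 0.650  (BCL11)
log2(133.6/12.45) = 3.424  (COL11)
log2(1.627/11.28) = -2.793  (CASP12)
log2(137.6/405.9) = -1.561  (MYC7)
COL11 is most strongly upregulated.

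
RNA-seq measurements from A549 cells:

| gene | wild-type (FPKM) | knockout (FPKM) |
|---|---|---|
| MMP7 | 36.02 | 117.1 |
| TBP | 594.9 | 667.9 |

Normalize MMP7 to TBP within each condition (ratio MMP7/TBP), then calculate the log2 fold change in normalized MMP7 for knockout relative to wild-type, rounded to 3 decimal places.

1.534

MMP7/TBP (wild-type) = 36.02 / 594.9 = 0.060548
MMP7/TBP (knockout) = 117.1 / 667.9 = 0.17533
Fold change = 0.17533 / 0.060548 = 2.8956
log2(2.8956) = 1.5339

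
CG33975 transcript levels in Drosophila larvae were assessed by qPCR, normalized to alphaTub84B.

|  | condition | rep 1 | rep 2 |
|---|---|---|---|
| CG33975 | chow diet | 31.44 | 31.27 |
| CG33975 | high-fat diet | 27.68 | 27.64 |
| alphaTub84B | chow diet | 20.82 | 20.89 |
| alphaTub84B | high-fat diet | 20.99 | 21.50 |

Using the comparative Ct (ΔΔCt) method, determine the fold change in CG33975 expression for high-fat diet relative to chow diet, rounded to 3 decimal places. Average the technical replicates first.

Mean Ct: CG33975 chow diet 31.355; CG33975 high-fat diet 27.660; alphaTub84B chow diet 20.855; alphaTub84B high-fat diet 21.245
ΔCt(chow diet) = 31.355 − 20.855 = 10.500
ΔCt(high-fat diet) = 27.660 − 21.245 = 6.415
ΔΔCt = 6.415 − 10.500 = -4.085
Fold change = 2^(−(-4.085)) = 2^4.085 = 16.9710

16.971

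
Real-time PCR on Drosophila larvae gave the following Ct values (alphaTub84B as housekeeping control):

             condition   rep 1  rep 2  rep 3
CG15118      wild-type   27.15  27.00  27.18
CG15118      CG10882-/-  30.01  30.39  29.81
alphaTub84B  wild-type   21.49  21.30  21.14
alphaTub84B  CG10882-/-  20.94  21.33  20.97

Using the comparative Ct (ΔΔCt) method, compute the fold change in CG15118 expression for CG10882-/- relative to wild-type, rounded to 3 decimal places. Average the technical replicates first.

0.110

Mean Ct: CG15118 wild-type 27.110; CG15118 CG10882-/- 30.070; alphaTub84B wild-type 21.310; alphaTub84B CG10882-/- 21.080
ΔCt(wild-type) = 27.110 − 21.310 = 5.800
ΔCt(CG10882-/-) = 30.070 − 21.080 = 8.990
ΔΔCt = 8.990 − 5.800 = 3.190
Fold change = 2^(−3.190) = 0.1096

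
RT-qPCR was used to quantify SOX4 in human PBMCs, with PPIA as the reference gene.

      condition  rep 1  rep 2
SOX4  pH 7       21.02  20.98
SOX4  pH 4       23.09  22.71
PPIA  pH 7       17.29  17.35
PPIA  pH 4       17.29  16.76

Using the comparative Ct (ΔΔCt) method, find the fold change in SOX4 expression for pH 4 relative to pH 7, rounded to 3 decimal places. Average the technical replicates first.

0.218

Mean Ct: SOX4 pH 7 21.000; SOX4 pH 4 22.900; PPIA pH 7 17.320; PPIA pH 4 17.025
ΔCt(pH 7) = 21.000 − 17.320 = 3.680
ΔCt(pH 4) = 22.900 − 17.025 = 5.875
ΔΔCt = 5.875 − 3.680 = 2.195
Fold change = 2^(−2.195) = 0.2184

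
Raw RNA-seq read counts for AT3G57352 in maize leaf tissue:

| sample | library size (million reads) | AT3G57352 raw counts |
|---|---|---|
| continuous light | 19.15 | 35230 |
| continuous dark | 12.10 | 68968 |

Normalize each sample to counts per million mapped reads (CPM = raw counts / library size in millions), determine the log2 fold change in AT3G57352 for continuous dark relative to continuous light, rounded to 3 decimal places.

CPM(continuous light) = 35230 / 19.15 = 1839.6867
CPM(continuous dark) = 68968 / 12.10 = 5699.8347
Fold change = 5699.8347 / 1839.6867 = 3.09826
log2(3.09826) = 1.6315

1.631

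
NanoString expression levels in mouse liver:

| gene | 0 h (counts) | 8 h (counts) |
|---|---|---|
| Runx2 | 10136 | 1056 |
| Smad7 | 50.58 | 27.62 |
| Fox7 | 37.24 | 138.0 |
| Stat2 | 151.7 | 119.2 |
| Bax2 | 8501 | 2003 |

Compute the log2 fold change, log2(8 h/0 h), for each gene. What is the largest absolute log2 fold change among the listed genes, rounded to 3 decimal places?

3.263

log2(1056/10136) = -3.263  (Runx2)
log2(27.62/50.58) = -0.873  (Smad7)
log2(138.0/37.24) = 1.890  (Fox7)
log2(119.2/151.7) = -0.348  (Stat2)
log2(2003/8501) = -2.085  (Bax2)
The largest magnitude belongs to Runx2.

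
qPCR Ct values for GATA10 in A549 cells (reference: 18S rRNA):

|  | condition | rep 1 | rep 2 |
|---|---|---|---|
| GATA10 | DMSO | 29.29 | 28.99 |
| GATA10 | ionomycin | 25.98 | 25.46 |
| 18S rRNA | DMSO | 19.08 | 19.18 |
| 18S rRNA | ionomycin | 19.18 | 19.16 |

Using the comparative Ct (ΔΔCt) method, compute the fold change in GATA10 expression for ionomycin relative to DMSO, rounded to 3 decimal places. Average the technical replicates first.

Mean Ct: GATA10 DMSO 29.140; GATA10 ionomycin 25.720; 18S rRNA DMSO 19.130; 18S rRNA ionomycin 19.170
ΔCt(DMSO) = 29.140 − 19.130 = 10.010
ΔCt(ionomycin) = 25.720 − 19.170 = 6.550
ΔΔCt = 6.550 − 10.010 = -3.460
Fold change = 2^(−(-3.460)) = 2^3.460 = 11.0043

11.004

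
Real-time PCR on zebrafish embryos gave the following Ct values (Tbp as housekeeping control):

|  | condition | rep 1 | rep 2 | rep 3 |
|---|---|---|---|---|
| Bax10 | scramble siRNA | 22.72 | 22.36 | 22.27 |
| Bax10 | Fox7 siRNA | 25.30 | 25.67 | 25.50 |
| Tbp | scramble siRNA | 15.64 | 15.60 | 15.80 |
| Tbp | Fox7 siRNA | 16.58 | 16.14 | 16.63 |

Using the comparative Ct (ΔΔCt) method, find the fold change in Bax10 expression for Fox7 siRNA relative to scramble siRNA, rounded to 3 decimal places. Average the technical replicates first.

0.207

Mean Ct: Bax10 scramble siRNA 22.450; Bax10 Fox7 siRNA 25.490; Tbp scramble siRNA 15.680; Tbp Fox7 siRNA 16.450
ΔCt(scramble siRNA) = 22.450 − 15.680 = 6.770
ΔCt(Fox7 siRNA) = 25.490 − 16.450 = 9.040
ΔΔCt = 9.040 − 6.770 = 2.270
Fold change = 2^(−2.270) = 0.2073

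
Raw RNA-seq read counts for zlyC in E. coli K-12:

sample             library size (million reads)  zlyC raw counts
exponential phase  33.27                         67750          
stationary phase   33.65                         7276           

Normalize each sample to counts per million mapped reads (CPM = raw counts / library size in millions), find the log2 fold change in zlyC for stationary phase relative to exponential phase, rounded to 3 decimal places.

CPM(exponential phase) = 67750 / 33.27 = 2036.3691
CPM(stationary phase) = 7276 / 33.65 = 216.2259
Fold change = 216.2259 / 2036.3691 = 0.10618
log2(0.10618) = -3.2354

-3.235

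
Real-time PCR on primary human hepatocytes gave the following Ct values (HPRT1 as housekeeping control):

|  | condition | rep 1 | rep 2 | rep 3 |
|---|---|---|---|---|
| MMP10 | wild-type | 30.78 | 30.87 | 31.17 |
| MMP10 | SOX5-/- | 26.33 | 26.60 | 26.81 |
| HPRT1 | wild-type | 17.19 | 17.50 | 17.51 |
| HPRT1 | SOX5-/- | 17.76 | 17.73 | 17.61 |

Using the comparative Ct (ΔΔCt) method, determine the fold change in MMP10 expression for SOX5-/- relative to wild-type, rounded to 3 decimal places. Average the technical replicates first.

Mean Ct: MMP10 wild-type 30.940; MMP10 SOX5-/- 26.580; HPRT1 wild-type 17.400; HPRT1 SOX5-/- 17.700
ΔCt(wild-type) = 30.940 − 17.400 = 13.540
ΔCt(SOX5-/-) = 26.580 − 17.700 = 8.880
ΔΔCt = 8.880 − 13.540 = -4.660
Fold change = 2^(−(-4.660)) = 2^4.660 = 25.2813

25.281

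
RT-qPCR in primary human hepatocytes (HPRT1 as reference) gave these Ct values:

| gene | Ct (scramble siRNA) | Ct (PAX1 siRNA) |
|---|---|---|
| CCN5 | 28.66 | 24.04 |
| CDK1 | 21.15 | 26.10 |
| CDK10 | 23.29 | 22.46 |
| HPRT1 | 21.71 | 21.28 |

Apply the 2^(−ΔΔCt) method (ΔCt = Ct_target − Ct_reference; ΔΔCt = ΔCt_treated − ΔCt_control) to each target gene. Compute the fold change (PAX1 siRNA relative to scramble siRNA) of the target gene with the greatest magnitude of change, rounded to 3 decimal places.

0.024

CCN5: ΔΔCt = (24.04−21.28) − (28.66−21.71) = 2.76 − 6.95 = -4.19; fold change = 2^4.19 = 18.252
CDK1: ΔΔCt = (26.10−21.28) − (21.15−21.71) = 4.82 − (-0.56) = 5.38; fold change = 2^-5.38 = 0.024
CDK10: ΔΔCt = (22.46−21.28) − (23.29−21.71) = 1.18 − 1.58 = -0.40; fold change = 2^0.40 = 1.320
CDK1 has the largest |ΔΔCt| = 5.38.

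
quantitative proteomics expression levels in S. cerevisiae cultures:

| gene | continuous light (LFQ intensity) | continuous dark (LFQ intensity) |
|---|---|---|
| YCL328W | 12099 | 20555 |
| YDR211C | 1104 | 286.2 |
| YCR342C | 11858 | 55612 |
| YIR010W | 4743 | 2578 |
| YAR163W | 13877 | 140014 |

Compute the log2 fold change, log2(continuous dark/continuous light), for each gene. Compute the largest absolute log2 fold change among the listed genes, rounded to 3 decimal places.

3.335

log2(20555/12099) = 0.765  (YCL328W)
log2(286.2/1104) = -1.948  (YDR211C)
log2(55612/11858) = 2.230  (YCR342C)
log2(2578/4743) = -0.880  (YIR010W)
log2(140014/13877) = 3.335  (YAR163W)
The largest magnitude belongs to YAR163W.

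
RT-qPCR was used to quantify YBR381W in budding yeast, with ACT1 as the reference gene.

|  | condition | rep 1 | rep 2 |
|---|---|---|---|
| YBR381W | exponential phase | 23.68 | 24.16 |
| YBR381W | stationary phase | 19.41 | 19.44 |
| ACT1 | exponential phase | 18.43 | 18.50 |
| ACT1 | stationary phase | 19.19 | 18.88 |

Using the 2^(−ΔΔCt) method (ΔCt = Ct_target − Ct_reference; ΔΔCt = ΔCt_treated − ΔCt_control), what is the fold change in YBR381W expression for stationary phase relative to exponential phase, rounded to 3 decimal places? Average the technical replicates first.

33.475

Mean Ct: YBR381W exponential phase 23.920; YBR381W stationary phase 19.425; ACT1 exponential phase 18.465; ACT1 stationary phase 19.035
ΔCt(exponential phase) = 23.920 − 18.465 = 5.455
ΔCt(stationary phase) = 19.425 − 19.035 = 0.390
ΔΔCt = 0.390 − 5.455 = -5.065
Fold change = 2^(−(-5.065)) = 2^5.065 = 33.4747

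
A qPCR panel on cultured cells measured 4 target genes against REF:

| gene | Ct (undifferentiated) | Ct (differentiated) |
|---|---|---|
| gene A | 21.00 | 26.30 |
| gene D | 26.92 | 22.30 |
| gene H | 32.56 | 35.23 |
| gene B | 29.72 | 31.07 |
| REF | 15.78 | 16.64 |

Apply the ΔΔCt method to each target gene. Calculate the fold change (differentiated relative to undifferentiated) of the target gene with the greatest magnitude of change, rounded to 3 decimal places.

gene A: ΔΔCt = (26.30−16.64) − (21.00−15.78) = 9.66 − 5.22 = 4.44; fold change = 2^-4.44 = 0.046
gene D: ΔΔCt = (22.30−16.64) − (26.92−15.78) = 5.66 − 11.14 = -5.48; fold change = 2^5.48 = 44.632
gene H: ΔΔCt = (35.23−16.64) − (32.56−15.78) = 18.59 − 16.78 = 1.81; fold change = 2^-1.81 = 0.285
gene B: ΔΔCt = (31.07−16.64) − (29.72−15.78) = 14.43 − 13.94 = 0.49; fold change = 2^-0.49 = 0.712
gene D has the largest |ΔΔCt| = 5.48.

44.632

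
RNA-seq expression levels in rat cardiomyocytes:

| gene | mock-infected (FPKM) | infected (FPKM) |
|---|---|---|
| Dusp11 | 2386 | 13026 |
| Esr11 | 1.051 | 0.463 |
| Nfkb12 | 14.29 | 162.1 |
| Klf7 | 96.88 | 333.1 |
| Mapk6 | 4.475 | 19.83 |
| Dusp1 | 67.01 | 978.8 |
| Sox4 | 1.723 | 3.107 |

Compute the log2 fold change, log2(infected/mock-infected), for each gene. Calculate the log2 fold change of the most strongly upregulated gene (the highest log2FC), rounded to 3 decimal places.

3.869

log2(13026/2386) = 2.449  (Dusp11)
log2(0.463/1.051) = -1.183  (Esr11)
log2(162.1/14.29) = 3.504  (Nfkb12)
log2(333.1/96.88) = 1.782  (Klf7)
log2(19.83/4.475) = 2.148  (Mapk6)
log2(978.8/67.01) = 3.869  (Dusp1)
log2(3.107/1.723) = 0.851  (Sox4)
Dusp1 is most strongly upregulated.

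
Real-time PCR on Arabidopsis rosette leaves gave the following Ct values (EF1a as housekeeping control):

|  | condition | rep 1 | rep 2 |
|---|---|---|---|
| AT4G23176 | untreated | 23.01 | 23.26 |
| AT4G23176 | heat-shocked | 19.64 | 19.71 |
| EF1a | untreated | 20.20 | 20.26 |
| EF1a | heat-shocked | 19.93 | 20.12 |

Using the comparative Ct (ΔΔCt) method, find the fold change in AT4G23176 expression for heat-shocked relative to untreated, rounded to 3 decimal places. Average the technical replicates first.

9.547

Mean Ct: AT4G23176 untreated 23.135; AT4G23176 heat-shocked 19.675; EF1a untreated 20.230; EF1a heat-shocked 20.025
ΔCt(untreated) = 23.135 − 20.230 = 2.905
ΔCt(heat-shocked) = 19.675 − 20.025 = -0.350
ΔΔCt = -0.350 − 2.905 = -3.255
Fold change = 2^(−(-3.255)) = 2^3.255 = 9.5467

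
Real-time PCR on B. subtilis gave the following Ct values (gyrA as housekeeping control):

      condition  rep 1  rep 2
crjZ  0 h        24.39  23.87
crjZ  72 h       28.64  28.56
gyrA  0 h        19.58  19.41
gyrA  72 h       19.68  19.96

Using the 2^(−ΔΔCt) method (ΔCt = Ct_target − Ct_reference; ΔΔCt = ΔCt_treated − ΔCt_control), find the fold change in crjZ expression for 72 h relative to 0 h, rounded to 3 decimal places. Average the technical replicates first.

0.057

Mean Ct: crjZ 0 h 24.130; crjZ 72 h 28.600; gyrA 0 h 19.495; gyrA 72 h 19.820
ΔCt(0 h) = 24.130 − 19.495 = 4.635
ΔCt(72 h) = 28.600 − 19.820 = 8.780
ΔΔCt = 8.780 − 4.635 = 4.145
Fold change = 2^(−4.145) = 0.0565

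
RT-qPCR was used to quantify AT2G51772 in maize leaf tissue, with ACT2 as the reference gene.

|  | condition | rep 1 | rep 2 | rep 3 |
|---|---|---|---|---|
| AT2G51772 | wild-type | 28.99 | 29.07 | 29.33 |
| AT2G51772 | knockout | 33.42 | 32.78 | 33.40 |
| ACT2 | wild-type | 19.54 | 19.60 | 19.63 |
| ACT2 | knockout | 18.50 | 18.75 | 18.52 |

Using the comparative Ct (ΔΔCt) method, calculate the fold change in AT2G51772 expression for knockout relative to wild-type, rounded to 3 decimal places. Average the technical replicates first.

0.030

Mean Ct: AT2G51772 wild-type 29.130; AT2G51772 knockout 33.200; ACT2 wild-type 19.590; ACT2 knockout 18.590
ΔCt(wild-type) = 29.130 − 19.590 = 9.540
ΔCt(knockout) = 33.200 − 18.590 = 14.610
ΔΔCt = 14.610 − 9.540 = 5.070
Fold change = 2^(−5.070) = 0.0298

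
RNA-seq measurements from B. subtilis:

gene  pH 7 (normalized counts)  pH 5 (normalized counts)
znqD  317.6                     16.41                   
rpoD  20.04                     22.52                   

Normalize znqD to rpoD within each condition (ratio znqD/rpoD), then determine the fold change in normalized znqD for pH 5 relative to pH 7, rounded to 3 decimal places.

znqD/rpoD (pH 7) = 317.6 / 20.04 = 15.848
znqD/rpoD (pH 5) = 16.41 / 22.52 = 0.72869
Fold change = 0.72869 / 15.848 = 0.0460

0.046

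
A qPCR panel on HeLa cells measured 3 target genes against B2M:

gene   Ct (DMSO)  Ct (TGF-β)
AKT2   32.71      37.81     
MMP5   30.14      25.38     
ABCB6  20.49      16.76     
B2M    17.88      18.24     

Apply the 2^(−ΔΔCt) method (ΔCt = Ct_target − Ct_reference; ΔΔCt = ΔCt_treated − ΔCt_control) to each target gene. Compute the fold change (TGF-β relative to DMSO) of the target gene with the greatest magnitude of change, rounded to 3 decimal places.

AKT2: ΔΔCt = (37.81−18.24) − (32.71−17.88) = 19.57 − 14.83 = 4.74; fold change = 2^-4.74 = 0.037
MMP5: ΔΔCt = (25.38−18.24) − (30.14−17.88) = 7.14 − 12.26 = -5.12; fold change = 2^5.12 = 34.776
ABCB6: ΔΔCt = (16.76−18.24) − (20.49−17.88) = -1.48 − 2.61 = -4.09; fold change = 2^4.09 = 17.030
MMP5 has the largest |ΔΔCt| = 5.12.

34.776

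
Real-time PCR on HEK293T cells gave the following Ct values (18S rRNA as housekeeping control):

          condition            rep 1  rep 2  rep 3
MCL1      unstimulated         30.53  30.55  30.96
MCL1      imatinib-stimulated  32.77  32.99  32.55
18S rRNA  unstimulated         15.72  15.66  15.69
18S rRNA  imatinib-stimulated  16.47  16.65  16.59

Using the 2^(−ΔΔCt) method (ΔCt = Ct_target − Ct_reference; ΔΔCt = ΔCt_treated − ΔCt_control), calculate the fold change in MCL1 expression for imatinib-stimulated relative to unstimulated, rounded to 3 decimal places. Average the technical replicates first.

Mean Ct: MCL1 unstimulated 30.680; MCL1 imatinib-stimulated 32.770; 18S rRNA unstimulated 15.690; 18S rRNA imatinib-stimulated 16.570
ΔCt(unstimulated) = 30.680 − 15.690 = 14.990
ΔCt(imatinib-stimulated) = 32.770 − 16.570 = 16.200
ΔΔCt = 16.200 − 14.990 = 1.210
Fold change = 2^(−1.210) = 0.4323

0.432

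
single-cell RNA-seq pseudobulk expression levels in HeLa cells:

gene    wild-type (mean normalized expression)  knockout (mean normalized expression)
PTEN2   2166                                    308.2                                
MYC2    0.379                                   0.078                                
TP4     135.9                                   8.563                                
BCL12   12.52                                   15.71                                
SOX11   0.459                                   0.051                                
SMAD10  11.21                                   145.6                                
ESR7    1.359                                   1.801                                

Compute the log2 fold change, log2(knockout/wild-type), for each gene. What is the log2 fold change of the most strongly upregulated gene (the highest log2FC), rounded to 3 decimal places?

log2(308.2/2166) = -2.813  (PTEN2)
log2(0.078/0.379) = -2.281  (MYC2)
log2(8.563/135.9) = -3.988  (TP4)
log2(15.71/12.52) = 0.327  (BCL12)
log2(0.051/0.459) = -3.170  (SOX11)
log2(145.6/11.21) = 3.699  (SMAD10)
log2(1.801/1.359) = 0.406  (ESR7)
SMAD10 is most strongly upregulated.

3.699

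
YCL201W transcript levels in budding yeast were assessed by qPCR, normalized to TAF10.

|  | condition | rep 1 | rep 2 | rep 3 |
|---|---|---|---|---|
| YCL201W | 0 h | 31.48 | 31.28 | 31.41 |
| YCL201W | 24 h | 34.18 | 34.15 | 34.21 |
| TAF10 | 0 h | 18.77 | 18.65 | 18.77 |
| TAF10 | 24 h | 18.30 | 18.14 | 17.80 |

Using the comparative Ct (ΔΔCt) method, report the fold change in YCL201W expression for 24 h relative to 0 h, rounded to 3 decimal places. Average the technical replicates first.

Mean Ct: YCL201W 0 h 31.390; YCL201W 24 h 34.180; TAF10 0 h 18.730; TAF10 24 h 18.080
ΔCt(0 h) = 31.390 − 18.730 = 12.660
ΔCt(24 h) = 34.180 − 18.080 = 16.100
ΔΔCt = 16.100 − 12.660 = 3.440
Fold change = 2^(−3.440) = 0.0921

0.092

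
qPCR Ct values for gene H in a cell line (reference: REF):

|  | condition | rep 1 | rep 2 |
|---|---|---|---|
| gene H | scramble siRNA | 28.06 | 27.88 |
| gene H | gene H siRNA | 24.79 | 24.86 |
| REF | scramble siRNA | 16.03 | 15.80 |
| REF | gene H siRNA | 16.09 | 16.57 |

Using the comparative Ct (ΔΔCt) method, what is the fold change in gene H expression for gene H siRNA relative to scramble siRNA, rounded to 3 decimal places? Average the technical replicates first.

Mean Ct: gene H scramble siRNA 27.970; gene H gene H siRNA 24.825; REF scramble siRNA 15.915; REF gene H siRNA 16.330
ΔCt(scramble siRNA) = 27.970 − 15.915 = 12.055
ΔCt(gene H siRNA) = 24.825 − 16.330 = 8.495
ΔΔCt = 8.495 − 12.055 = -3.560
Fold change = 2^(−(-3.560)) = 2^3.560 = 11.7942

11.794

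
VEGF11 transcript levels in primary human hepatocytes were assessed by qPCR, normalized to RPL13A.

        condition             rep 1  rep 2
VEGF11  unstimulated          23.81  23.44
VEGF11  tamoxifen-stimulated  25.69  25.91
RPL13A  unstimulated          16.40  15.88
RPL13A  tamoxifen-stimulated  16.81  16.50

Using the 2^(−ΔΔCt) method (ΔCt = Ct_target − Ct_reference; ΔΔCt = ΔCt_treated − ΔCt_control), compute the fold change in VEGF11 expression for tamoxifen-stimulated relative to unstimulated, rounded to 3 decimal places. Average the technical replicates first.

0.316

Mean Ct: VEGF11 unstimulated 23.625; VEGF11 tamoxifen-stimulated 25.800; RPL13A unstimulated 16.140; RPL13A tamoxifen-stimulated 16.655
ΔCt(unstimulated) = 23.625 − 16.140 = 7.485
ΔCt(tamoxifen-stimulated) = 25.800 − 16.655 = 9.145
ΔΔCt = 9.145 − 7.485 = 1.660
Fold change = 2^(−1.660) = 0.3164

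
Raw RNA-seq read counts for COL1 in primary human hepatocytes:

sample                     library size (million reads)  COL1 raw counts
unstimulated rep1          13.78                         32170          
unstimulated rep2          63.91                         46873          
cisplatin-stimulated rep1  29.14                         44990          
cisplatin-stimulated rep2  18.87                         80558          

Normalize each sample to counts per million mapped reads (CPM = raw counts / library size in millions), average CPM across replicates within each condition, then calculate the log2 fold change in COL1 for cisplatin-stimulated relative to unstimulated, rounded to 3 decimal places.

0.922

CPM(unstimulated rep1) = 32170 / 13.78 = 2334.5428
CPM(unstimulated rep2) = 46873 / 63.91 = 733.4220
CPM(cisplatin-stimulated rep1) = 44990 / 29.14 = 1543.9259
CPM(cisplatin-stimulated rep2) = 80558 / 18.87 = 4269.1044
mean CPM(unstimulated) = 1533.9824; mean CPM(cisplatin-stimulated) = 2906.5151
Fold change = 2906.5151 / 1533.9824 = 1.89475
log2(1.89475) = 0.9220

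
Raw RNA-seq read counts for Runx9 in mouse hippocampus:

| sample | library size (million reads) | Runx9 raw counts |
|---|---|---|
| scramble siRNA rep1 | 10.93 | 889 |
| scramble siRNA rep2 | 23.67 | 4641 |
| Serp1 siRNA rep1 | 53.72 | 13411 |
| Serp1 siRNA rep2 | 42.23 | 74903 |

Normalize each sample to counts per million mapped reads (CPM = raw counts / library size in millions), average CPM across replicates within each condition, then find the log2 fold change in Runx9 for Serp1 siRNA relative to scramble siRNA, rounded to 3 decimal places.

CPM(scramble siRNA rep1) = 889 / 10.93 = 81.3358
CPM(scramble siRNA rep2) = 4641 / 23.67 = 196.0710
CPM(Serp1 siRNA rep1) = 13411 / 53.72 = 249.6463
CPM(Serp1 siRNA rep2) = 74903 / 42.23 = 1773.6917
mean CPM(scramble siRNA) = 138.7034; mean CPM(Serp1 siRNA) = 1011.6690
Fold change = 1011.6690 / 138.7034 = 7.29376
log2(7.29376) = 2.8667

2.867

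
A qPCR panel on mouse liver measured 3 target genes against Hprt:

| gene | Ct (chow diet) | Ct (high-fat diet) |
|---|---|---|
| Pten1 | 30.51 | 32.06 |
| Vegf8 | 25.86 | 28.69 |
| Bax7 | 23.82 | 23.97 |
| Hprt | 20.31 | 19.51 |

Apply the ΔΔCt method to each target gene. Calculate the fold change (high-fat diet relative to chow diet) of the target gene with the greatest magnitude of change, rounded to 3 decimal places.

Pten1: ΔΔCt = (32.06−19.51) − (30.51−20.31) = 12.55 − 10.20 = 2.35; fold change = 2^-2.35 = 0.196
Vegf8: ΔΔCt = (28.69−19.51) − (25.86−20.31) = 9.18 − 5.55 = 3.63; fold change = 2^-3.63 = 0.081
Bax7: ΔΔCt = (23.97−19.51) − (23.82−20.31) = 4.46 − 3.51 = 0.95; fold change = 2^-0.95 = 0.518
Vegf8 has the largest |ΔΔCt| = 3.63.

0.081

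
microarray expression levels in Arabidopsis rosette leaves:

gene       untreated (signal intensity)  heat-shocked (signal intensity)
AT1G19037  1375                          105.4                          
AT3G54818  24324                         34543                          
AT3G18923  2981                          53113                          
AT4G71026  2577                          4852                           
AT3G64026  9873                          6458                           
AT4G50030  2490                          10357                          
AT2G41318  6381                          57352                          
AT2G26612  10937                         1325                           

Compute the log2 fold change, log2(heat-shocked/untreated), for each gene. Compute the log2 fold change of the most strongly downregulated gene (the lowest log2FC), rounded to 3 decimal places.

-3.705

log2(105.4/1375) = -3.705  (AT1G19037)
log2(34543/24324) = 0.506  (AT3G54818)
log2(53113/2981) = 4.155  (AT3G18923)
log2(4852/2577) = 0.913  (AT4G71026)
log2(6458/9873) = -0.612  (AT3G64026)
log2(10357/2490) = 2.056  (AT4G50030)
log2(57352/6381) = 3.168  (AT2G41318)
log2(1325/10937) = -3.045  (AT2G26612)
AT1G19037 is most strongly downregulated.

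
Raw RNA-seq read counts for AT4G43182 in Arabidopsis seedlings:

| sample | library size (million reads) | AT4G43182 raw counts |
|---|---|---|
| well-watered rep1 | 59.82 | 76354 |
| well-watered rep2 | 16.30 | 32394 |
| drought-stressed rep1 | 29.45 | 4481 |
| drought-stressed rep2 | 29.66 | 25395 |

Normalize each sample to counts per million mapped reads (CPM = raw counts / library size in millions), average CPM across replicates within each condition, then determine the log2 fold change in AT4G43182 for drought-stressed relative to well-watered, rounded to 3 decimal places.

-1.695

CPM(well-watered rep1) = 76354 / 59.82 = 1276.3959
CPM(well-watered rep2) = 32394 / 16.30 = 1987.3620
CPM(drought-stressed rep1) = 4481 / 29.45 = 152.1562
CPM(drought-stressed rep2) = 25395 / 29.66 = 856.2036
mean CPM(well-watered) = 1631.8789; mean CPM(drought-stressed) = 504.1799
Fold change = 504.1799 / 1631.8789 = 0.30896
log2(0.30896) = -1.6945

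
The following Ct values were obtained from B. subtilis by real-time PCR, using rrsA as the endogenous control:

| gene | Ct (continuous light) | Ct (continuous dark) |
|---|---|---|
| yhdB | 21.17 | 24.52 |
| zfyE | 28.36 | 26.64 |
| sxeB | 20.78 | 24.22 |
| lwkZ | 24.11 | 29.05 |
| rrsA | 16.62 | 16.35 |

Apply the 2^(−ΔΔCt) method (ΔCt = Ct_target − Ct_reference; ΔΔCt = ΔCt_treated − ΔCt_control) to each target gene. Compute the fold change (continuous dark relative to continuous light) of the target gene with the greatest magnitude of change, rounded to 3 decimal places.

0.027

yhdB: ΔΔCt = (24.52−16.35) − (21.17−16.62) = 8.17 − 4.55 = 3.62; fold change = 2^-3.62 = 0.081
zfyE: ΔΔCt = (26.64−16.35) − (28.36−16.62) = 10.29 − 11.74 = -1.45; fold change = 2^1.45 = 2.732
sxeB: ΔΔCt = (24.22−16.35) − (20.78−16.62) = 7.87 − 4.16 = 3.71; fold change = 2^-3.71 = 0.076
lwkZ: ΔΔCt = (29.05−16.35) − (24.11−16.62) = 12.70 − 7.49 = 5.21; fold change = 2^-5.21 = 0.027
lwkZ has the largest |ΔΔCt| = 5.21.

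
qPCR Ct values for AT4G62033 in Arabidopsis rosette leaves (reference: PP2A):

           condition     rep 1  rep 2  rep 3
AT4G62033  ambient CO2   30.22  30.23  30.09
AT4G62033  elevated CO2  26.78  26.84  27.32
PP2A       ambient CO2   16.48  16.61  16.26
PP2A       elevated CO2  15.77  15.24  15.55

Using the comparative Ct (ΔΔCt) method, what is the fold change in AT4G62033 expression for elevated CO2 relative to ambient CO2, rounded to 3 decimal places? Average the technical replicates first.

Mean Ct: AT4G62033 ambient CO2 30.180; AT4G62033 elevated CO2 26.980; PP2A ambient CO2 16.450; PP2A elevated CO2 15.520
ΔCt(ambient CO2) = 30.180 − 16.450 = 13.730
ΔCt(elevated CO2) = 26.980 − 15.520 = 11.460
ΔΔCt = 11.460 − 13.730 = -2.270
Fold change = 2^(−(-2.270)) = 2^2.270 = 4.8232

4.823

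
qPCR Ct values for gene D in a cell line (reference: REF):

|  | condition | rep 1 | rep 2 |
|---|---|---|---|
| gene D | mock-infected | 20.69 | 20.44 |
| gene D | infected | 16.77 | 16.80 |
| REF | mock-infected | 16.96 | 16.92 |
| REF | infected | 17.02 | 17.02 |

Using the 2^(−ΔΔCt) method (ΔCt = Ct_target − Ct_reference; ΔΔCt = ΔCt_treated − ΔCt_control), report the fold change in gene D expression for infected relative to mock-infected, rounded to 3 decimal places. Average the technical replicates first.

14.520

Mean Ct: gene D mock-infected 20.565; gene D infected 16.785; REF mock-infected 16.940; REF infected 17.020
ΔCt(mock-infected) = 20.565 − 16.940 = 3.625
ΔCt(infected) = 16.785 − 17.020 = -0.235
ΔΔCt = -0.235 − 3.625 = -3.860
Fold change = 2^(−(-3.860)) = 2^3.860 = 14.5203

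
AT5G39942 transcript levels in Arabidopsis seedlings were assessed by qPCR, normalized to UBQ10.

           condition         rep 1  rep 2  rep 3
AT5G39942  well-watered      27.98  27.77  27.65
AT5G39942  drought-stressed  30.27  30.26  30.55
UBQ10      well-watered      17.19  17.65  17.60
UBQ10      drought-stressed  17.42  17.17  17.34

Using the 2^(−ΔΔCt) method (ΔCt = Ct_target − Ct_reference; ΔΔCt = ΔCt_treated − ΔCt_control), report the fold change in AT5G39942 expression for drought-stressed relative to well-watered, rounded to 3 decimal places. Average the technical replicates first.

0.151

Mean Ct: AT5G39942 well-watered 27.800; AT5G39942 drought-stressed 30.360; UBQ10 well-watered 17.480; UBQ10 drought-stressed 17.310
ΔCt(well-watered) = 27.800 − 17.480 = 10.320
ΔCt(drought-stressed) = 30.360 − 17.310 = 13.050
ΔΔCt = 13.050 − 10.320 = 2.730
Fold change = 2^(−2.730) = 0.1507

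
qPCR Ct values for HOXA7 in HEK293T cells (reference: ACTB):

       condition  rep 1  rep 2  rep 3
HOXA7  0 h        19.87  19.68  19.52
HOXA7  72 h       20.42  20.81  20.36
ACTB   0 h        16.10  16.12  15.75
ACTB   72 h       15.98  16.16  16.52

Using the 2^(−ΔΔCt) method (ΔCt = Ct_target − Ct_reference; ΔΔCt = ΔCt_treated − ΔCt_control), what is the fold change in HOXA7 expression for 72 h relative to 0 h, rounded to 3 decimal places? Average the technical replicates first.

0.655

Mean Ct: HOXA7 0 h 19.690; HOXA7 72 h 20.530; ACTB 0 h 15.990; ACTB 72 h 16.220
ΔCt(0 h) = 19.690 − 15.990 = 3.700
ΔCt(72 h) = 20.530 − 16.220 = 4.310
ΔΔCt = 4.310 − 3.700 = 0.610
Fold change = 2^(−0.610) = 0.6552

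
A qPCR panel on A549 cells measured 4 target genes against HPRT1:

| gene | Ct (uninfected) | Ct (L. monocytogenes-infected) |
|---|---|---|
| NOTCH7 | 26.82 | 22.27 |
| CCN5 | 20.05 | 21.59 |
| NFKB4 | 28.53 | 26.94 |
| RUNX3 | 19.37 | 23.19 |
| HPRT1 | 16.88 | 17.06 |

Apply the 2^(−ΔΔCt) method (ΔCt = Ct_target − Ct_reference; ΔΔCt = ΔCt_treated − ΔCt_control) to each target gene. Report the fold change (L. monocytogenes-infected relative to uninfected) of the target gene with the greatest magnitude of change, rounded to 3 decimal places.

NOTCH7: ΔΔCt = (22.27−17.06) − (26.82−16.88) = 5.21 − 9.94 = -4.73; fold change = 2^4.73 = 26.538
CCN5: ΔΔCt = (21.59−17.06) − (20.05−16.88) = 4.53 − 3.17 = 1.36; fold change = 2^-1.36 = 0.390
NFKB4: ΔΔCt = (26.94−17.06) − (28.53−16.88) = 9.88 − 11.65 = -1.77; fold change = 2^1.77 = 3.411
RUNX3: ΔΔCt = (23.19−17.06) − (19.37−16.88) = 6.13 − 2.49 = 3.64; fold change = 2^-3.64 = 0.080
NOTCH7 has the largest |ΔΔCt| = 4.73.

26.538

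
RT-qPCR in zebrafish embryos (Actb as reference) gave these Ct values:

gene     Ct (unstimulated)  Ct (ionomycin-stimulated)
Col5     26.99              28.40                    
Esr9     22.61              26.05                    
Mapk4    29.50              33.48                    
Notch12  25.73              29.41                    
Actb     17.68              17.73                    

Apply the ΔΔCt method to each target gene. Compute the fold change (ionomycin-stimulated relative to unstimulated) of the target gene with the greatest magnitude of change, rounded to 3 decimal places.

0.066

Col5: ΔΔCt = (28.40−17.73) − (26.99−17.68) = 10.67 − 9.31 = 1.36; fold change = 2^-1.36 = 0.390
Esr9: ΔΔCt = (26.05−17.73) − (22.61−17.68) = 8.32 − 4.93 = 3.39; fold change = 2^-3.39 = 0.095
Mapk4: ΔΔCt = (33.48−17.73) − (29.50−17.68) = 15.75 − 11.82 = 3.93; fold change = 2^-3.93 = 0.066
Notch12: ΔΔCt = (29.41−17.73) − (25.73−17.68) = 11.68 − 8.05 = 3.63; fold change = 2^-3.63 = 0.081
Mapk4 has the largest |ΔΔCt| = 3.93.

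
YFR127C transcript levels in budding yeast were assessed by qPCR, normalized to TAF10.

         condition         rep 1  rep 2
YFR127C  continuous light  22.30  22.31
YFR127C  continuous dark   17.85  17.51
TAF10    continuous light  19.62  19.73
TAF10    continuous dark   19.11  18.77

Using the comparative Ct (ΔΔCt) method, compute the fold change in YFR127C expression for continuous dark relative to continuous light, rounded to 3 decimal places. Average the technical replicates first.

Mean Ct: YFR127C continuous light 22.305; YFR127C continuous dark 17.680; TAF10 continuous light 19.675; TAF10 continuous dark 18.940
ΔCt(continuous light) = 22.305 − 19.675 = 2.630
ΔCt(continuous dark) = 17.680 − 18.940 = -1.260
ΔΔCt = -1.260 − 2.630 = -3.890
Fold change = 2^(−(-3.890)) = 2^3.890 = 14.8254

14.825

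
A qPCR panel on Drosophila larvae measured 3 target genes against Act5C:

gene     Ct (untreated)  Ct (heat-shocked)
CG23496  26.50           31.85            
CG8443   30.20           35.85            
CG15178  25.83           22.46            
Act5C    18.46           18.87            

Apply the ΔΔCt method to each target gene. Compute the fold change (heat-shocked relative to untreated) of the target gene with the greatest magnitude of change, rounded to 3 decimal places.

CG23496: ΔΔCt = (31.85−18.87) − (26.50−18.46) = 12.98 − 8.04 = 4.94; fold change = 2^-4.94 = 0.033
CG8443: ΔΔCt = (35.85−18.87) − (30.20−18.46) = 16.98 − 11.74 = 5.24; fold change = 2^-5.24 = 0.026
CG15178: ΔΔCt = (22.46−18.87) − (25.83−18.46) = 3.59 − 7.37 = -3.78; fold change = 2^3.78 = 13.737
CG8443 has the largest |ΔΔCt| = 5.24.

0.026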